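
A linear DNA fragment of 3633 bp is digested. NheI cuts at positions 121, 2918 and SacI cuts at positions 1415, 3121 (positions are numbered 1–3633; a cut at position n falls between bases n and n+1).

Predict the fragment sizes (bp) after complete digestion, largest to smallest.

Combined cut positions (sorted): 121, 1415, 2918, 3121.
Linear molecule, 4 cuts → 5 fragments:
  121 − 0 = 121 bp
  1415 − 121 = 1294 bp
  2918 − 1415 = 1503 bp
  3121 − 2918 = 203 bp
  3633 − 3121 = 512 bp
Sorted largest to smallest: 1503, 1294, 512, 203, 121 bp.

1503, 1294, 512, 203, 121 bp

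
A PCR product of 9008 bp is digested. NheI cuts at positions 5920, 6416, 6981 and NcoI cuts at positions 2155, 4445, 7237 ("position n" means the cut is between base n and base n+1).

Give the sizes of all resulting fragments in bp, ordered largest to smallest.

Combined cut positions (sorted): 2155, 4445, 5920, 6416, 6981, 7237.
Linear molecule, 6 cuts → 7 fragments:
  2155 − 0 = 2155 bp
  4445 − 2155 = 2290 bp
  5920 − 4445 = 1475 bp
  6416 − 5920 = 496 bp
  6981 − 6416 = 565 bp
  7237 − 6981 = 256 bp
  9008 − 7237 = 1771 bp
Sorted largest to smallest: 2290, 2155, 1771, 1475, 565, 496, 256 bp.

2290, 2155, 1771, 1475, 565, 496, 256 bp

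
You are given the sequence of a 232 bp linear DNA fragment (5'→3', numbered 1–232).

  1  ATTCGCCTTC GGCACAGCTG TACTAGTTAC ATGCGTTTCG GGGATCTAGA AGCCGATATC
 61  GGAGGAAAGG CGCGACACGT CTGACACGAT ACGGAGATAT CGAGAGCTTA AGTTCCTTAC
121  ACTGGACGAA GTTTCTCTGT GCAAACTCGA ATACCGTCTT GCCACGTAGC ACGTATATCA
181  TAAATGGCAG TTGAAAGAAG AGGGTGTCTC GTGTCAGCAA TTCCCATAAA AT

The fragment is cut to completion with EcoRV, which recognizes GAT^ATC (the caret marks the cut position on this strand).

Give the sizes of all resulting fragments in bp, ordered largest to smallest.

EcoRV sites (GATATC) start at positions 55, 96.
EcoRV cuts after base 3 of each site, so after positions 57, 98.
Linear molecule, 2 cuts → 3 fragments:
  1–57 → 57 bp
  58–98 → 41 bp
  99–232 → 134 bp
Sorted largest to smallest: 134, 57, 41 bp.

134, 57, 41 bp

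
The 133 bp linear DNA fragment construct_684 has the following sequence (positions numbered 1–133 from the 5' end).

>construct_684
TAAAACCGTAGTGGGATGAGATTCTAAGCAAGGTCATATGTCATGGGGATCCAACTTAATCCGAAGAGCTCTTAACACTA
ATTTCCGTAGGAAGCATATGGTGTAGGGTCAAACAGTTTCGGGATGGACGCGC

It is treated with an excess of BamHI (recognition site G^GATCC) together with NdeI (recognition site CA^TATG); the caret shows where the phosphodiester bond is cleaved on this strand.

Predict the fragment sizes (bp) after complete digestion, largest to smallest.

The BamHI site (GGATCC) starts at position 47.
BamHI cuts after the first base of each site, so after position 47.
NdeI sites (CATATG) start at positions 35, 95.
NdeI cuts after base 2 of each site, so after positions 36, 96.
Combined cut positions: 36, 47, 96.
Linear molecule, 3 cuts → 4 fragments:
  1–36 → 36 bp
  37–47 → 11 bp
  48–96 → 49 bp
  97–133 → 37 bp
Sorted largest to smallest: 49, 37, 36, 11 bp.

49, 37, 36, 11 bp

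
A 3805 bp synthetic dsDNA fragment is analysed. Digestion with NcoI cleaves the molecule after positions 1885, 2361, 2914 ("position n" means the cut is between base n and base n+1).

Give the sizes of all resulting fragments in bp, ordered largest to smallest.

1885, 891, 553, 476 bp

Linear molecule, 3 cuts → 4 fragments:
  1885 − 0 = 1885 bp
  2361 − 1885 = 476 bp
  2914 − 2361 = 553 bp
  3805 − 2914 = 891 bp
Sorted largest to smallest: 1885, 891, 553, 476 bp.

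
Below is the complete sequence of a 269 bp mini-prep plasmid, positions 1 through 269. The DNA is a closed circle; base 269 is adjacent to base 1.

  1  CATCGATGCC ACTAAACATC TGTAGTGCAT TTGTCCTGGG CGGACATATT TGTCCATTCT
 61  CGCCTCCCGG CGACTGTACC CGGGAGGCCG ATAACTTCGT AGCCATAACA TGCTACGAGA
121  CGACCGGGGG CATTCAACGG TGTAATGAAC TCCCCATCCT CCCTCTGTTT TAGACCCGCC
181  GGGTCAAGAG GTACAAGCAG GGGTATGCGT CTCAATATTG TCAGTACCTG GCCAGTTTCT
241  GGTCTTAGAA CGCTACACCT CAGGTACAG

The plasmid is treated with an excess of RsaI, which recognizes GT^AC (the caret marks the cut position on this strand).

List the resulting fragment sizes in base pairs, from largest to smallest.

115, 81, 40, 33 bp

RsaI sites (GTAC) start at positions 76, 191, 224, 264.
RsaI cuts after base 2 of each site, so after positions 77, 192, 225, 265.
Circular molecule, 4 cuts → 4 fragments:
  78–192 → 115 bp
  193–225 → 33 bp
  226–265 → 40 bp
  266–269 then 1–77 → 4 + 77 = 81 bp
Sorted largest to smallest: 115, 81, 40, 33 bp.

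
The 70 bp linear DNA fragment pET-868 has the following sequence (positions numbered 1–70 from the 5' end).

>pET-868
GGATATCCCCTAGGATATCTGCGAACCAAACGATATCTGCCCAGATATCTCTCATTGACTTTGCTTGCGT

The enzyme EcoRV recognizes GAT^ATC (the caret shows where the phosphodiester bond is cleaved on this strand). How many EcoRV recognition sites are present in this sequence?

4

GATATC occurs starting at positions 2, 14, 32, 44.
EcoRV cuts at 4 sites.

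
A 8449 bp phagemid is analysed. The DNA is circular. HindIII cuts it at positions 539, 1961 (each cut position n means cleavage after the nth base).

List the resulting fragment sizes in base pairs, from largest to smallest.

Circular molecule, 2 cuts → 2 fragments:
  1961 − 539 = 1422 bp
  wrap: 8449 − 1961 + 539 = 7027 bp
Sorted largest to smallest: 7027, 1422 bp.

7027, 1422 bp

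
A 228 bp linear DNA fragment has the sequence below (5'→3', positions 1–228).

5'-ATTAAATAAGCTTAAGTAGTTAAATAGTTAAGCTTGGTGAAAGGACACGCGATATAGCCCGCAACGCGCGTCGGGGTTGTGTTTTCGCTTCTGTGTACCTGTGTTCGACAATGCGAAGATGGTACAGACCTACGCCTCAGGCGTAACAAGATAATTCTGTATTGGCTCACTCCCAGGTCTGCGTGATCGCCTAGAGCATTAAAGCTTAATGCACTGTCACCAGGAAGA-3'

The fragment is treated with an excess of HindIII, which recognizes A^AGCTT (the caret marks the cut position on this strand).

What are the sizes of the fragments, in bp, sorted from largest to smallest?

HindIII sites (AAGCTT) start at positions 8, 30, 202.
HindIII cuts after the first base of each site, so after positions 8, 30, 202.
Linear molecule, 3 cuts → 4 fragments:
  1–8 → 8 bp
  9–30 → 22 bp
  31–202 → 172 bp
  203–228 → 26 bp
Sorted largest to smallest: 172, 26, 22, 8 bp.

172, 26, 22, 8 bp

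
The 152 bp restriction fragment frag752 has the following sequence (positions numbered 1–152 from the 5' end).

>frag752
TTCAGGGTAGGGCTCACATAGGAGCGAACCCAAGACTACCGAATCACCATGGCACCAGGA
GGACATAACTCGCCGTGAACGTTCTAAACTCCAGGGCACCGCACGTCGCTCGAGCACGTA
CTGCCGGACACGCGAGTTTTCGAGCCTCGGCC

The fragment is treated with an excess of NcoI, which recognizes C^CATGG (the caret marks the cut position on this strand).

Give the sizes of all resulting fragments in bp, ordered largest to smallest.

105, 47 bp

The NcoI site (CCATGG) starts at position 47.
NcoI cuts after the first base of each site, so after position 47.
Linear molecule, 1 cut → 2 fragments:
  1–47 → 47 bp
  48–152 → 105 bp
Sorted largest to smallest: 105, 47 bp.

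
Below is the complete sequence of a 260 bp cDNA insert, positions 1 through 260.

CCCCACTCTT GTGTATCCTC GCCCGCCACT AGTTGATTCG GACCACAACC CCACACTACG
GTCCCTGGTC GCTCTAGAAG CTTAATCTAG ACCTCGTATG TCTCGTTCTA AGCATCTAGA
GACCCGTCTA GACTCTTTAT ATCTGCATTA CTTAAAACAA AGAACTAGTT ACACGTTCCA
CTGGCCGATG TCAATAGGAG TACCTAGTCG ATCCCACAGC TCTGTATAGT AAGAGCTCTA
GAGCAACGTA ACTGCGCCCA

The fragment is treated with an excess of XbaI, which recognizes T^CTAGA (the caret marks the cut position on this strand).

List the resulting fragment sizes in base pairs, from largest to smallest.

XbaI sites (TCTAGA) start at positions 73, 86, 115, 127, 237.
XbaI cuts after the first base of each site, so after positions 73, 86, 115, 127, 237.
Linear molecule, 5 cuts → 6 fragments:
  1–73 → 73 bp
  74–86 → 13 bp
  87–115 → 29 bp
  116–127 → 12 bp
  128–237 → 110 bp
  238–260 → 23 bp
Sorted largest to smallest: 110, 73, 29, 23, 13, 12 bp.

110, 73, 29, 23, 13, 12 bp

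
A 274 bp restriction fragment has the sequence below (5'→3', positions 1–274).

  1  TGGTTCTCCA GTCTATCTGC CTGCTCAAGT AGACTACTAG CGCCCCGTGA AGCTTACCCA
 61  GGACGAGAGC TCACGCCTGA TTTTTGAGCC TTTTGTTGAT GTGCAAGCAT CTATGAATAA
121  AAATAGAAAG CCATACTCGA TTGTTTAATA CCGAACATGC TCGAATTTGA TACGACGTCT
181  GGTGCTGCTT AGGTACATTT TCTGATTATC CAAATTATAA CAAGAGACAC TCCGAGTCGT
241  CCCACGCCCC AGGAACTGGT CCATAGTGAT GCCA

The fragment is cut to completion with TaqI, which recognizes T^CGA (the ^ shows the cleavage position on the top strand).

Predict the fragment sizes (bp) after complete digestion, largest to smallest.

TaqI sites (TCGA) start at positions 137, 161.
TaqI cuts after the first base of each site, so after positions 137, 161.
Linear molecule, 2 cuts → 3 fragments:
  1–137 → 137 bp
  138–161 → 24 bp
  162–274 → 113 bp
Sorted largest to smallest: 137, 113, 24 bp.

137, 113, 24 bp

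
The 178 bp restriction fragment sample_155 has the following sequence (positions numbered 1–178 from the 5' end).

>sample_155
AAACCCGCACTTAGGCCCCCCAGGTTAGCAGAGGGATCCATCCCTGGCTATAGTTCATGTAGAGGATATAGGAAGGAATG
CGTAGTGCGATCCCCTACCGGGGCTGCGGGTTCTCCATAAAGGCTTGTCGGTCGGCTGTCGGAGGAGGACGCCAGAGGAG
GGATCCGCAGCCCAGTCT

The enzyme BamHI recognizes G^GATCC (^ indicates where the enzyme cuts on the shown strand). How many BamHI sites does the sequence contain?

2

GGATCC occurs starting at positions 34, 161.
BamHI cuts at 2 sites.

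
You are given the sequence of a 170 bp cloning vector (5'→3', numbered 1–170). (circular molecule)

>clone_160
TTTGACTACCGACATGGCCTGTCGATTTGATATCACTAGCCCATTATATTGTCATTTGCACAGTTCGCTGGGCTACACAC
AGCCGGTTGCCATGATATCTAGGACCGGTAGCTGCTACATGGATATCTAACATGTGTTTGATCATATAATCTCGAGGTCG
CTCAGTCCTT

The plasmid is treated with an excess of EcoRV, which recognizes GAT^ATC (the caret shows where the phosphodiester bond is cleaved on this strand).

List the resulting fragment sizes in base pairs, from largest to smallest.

77, 65, 28 bp

EcoRV sites (GATATC) start at positions 29, 94, 122.
EcoRV cuts after base 3 of each site, so after positions 31, 96, 124.
Circular molecule, 3 cuts → 3 fragments:
  32–96 → 65 bp
  97–124 → 28 bp
  125–170 then 1–31 → 46 + 31 = 77 bp
Sorted largest to smallest: 77, 65, 28 bp.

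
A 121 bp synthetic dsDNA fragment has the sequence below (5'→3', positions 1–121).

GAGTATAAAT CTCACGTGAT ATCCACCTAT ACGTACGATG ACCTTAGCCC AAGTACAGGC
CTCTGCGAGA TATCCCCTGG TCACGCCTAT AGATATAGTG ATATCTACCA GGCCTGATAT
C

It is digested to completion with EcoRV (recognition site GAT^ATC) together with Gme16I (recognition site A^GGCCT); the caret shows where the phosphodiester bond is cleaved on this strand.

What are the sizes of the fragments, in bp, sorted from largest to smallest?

37, 31, 20, 14, 8, 8, 3 bp

EcoRV sites (GATATC) start at positions 18, 69, 100, 116.
EcoRV cuts after base 3 of each site, so after positions 20, 71, 102, 118.
Gme16I sites (AGGCCT) start at positions 57, 110.
Gme16I cuts after the first base of each site, so after positions 57, 110.
Combined cut positions: 20, 57, 71, 102, 110, 118.
Linear molecule, 6 cuts → 7 fragments:
  1–20 → 20 bp
  21–57 → 37 bp
  58–71 → 14 bp
  72–102 → 31 bp
  103–110 → 8 bp
  111–118 → 8 bp
  119–121 → 3 bp
Sorted largest to smallest: 37, 31, 20, 14, 8, 8, 3 bp.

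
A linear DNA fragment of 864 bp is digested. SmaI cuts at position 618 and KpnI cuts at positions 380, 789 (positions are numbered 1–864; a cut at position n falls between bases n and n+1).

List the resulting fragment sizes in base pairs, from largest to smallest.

380, 238, 171, 75 bp

Combined cut positions (sorted): 380, 618, 789.
Linear molecule, 3 cuts → 4 fragments:
  380 − 0 = 380 bp
  618 − 380 = 238 bp
  789 − 618 = 171 bp
  864 − 789 = 75 bp
Sorted largest to smallest: 380, 238, 171, 75 bp.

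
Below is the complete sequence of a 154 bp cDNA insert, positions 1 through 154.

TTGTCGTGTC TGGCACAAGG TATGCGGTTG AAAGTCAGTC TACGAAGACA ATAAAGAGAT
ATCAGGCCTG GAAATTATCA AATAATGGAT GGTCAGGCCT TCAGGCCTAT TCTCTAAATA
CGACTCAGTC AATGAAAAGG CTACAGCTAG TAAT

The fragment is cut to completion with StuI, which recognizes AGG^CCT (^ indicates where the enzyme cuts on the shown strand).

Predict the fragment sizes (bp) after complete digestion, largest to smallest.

66, 49, 31, 8 bp

StuI sites (AGGCCT) start at positions 64, 95, 103.
StuI cuts after base 3 of each site, so after positions 66, 97, 105.
Linear molecule, 3 cuts → 4 fragments:
  1–66 → 66 bp
  67–97 → 31 bp
  98–105 → 8 bp
  106–154 → 49 bp
Sorted largest to smallest: 66, 49, 31, 8 bp.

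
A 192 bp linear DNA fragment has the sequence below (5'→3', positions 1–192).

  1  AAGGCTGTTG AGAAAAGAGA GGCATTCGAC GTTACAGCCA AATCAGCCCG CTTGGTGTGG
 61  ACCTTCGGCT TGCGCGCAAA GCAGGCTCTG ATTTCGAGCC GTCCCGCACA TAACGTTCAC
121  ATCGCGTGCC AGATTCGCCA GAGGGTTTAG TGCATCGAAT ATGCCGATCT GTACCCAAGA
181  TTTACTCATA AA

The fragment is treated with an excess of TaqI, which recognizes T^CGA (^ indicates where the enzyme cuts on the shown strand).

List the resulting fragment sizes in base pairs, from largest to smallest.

68, 61, 37, 26 bp

TaqI sites (TCGA) start at positions 26, 94, 155.
TaqI cuts after the first base of each site, so after positions 26, 94, 155.
Linear molecule, 3 cuts → 4 fragments:
  1–26 → 26 bp
  27–94 → 68 bp
  95–155 → 61 bp
  156–192 → 37 bp
Sorted largest to smallest: 68, 61, 37, 26 bp.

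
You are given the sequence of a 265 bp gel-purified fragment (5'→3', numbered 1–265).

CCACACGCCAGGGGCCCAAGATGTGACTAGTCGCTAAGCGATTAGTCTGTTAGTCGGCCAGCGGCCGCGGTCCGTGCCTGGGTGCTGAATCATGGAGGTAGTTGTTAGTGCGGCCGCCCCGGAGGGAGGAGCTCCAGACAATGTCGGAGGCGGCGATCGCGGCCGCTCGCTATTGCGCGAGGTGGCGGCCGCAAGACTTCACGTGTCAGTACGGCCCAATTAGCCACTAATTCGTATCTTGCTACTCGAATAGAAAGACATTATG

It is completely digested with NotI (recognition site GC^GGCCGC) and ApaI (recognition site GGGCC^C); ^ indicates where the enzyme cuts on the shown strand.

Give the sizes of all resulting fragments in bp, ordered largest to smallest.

NotI sites (GCGGCCGC) start at positions 61, 110, 159, 185.
NotI cuts after base 2 of each site, so after positions 62, 111, 160, 186.
The ApaI site (GGGCCC) starts at position 12.
ApaI cuts after base 5 of each site (before the last base), so after position 16.
Combined cut positions: 16, 62, 111, 160, 186.
Linear molecule, 5 cuts → 6 fragments:
  1–16 → 16 bp
  17–62 → 46 bp
  63–111 → 49 bp
  112–160 → 49 bp
  161–186 → 26 bp
  187–265 → 79 bp
Sorted largest to smallest: 79, 49, 49, 46, 26, 16 bp.

79, 49, 49, 46, 26, 16 bp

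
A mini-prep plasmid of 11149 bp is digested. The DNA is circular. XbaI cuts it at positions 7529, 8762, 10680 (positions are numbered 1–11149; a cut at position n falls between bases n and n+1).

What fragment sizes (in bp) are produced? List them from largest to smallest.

7998, 1918, 1233 bp

Circular molecule, 3 cuts → 3 fragments:
  8762 − 7529 = 1233 bp
  10680 − 8762 = 1918 bp
  wrap: 11149 − 10680 + 7529 = 7998 bp
Sorted largest to smallest: 7998, 1918, 1233 bp.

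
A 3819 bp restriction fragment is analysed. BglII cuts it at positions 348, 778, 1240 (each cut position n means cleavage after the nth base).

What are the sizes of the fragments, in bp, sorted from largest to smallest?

2579, 462, 430, 348 bp

Linear molecule, 3 cuts → 4 fragments:
  348 − 0 = 348 bp
  778 − 348 = 430 bp
  1240 − 778 = 462 bp
  3819 − 1240 = 2579 bp
Sorted largest to smallest: 2579, 462, 430, 348 bp.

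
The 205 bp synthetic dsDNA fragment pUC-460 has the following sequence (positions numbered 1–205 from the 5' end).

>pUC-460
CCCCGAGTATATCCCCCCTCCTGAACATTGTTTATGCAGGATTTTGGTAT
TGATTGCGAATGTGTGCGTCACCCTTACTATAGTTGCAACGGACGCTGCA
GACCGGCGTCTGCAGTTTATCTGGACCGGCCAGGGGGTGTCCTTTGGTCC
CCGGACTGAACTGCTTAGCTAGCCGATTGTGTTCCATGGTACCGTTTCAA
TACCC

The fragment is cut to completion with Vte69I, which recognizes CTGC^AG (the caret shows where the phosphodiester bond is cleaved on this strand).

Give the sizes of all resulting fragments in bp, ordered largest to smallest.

99, 92, 14 bp

Vte69I sites (CTGCAG) start at positions 96, 110.
Vte69I cuts after base 4 of each site, so after positions 99, 113.
Linear molecule, 2 cuts → 3 fragments:
  1–99 → 99 bp
  100–113 → 14 bp
  114–205 → 92 bp
Sorted largest to smallest: 99, 92, 14 bp.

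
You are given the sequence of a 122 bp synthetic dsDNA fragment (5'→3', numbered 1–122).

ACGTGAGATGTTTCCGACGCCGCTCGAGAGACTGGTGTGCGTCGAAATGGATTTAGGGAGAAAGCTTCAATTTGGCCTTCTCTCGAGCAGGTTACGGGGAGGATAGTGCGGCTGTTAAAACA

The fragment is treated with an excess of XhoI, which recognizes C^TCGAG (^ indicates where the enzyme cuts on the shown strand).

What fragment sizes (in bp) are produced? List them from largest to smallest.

59, 40, 23 bp

XhoI sites (CTCGAG) start at positions 23, 82.
XhoI cuts after the first base of each site, so after positions 23, 82.
Linear molecule, 2 cuts → 3 fragments:
  1–23 → 23 bp
  24–82 → 59 bp
  83–122 → 40 bp
Sorted largest to smallest: 59, 40, 23 bp.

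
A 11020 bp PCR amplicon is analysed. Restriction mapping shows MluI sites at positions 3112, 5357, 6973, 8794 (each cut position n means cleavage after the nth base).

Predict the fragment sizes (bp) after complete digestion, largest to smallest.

Linear molecule, 4 cuts → 5 fragments:
  3112 − 0 = 3112 bp
  5357 − 3112 = 2245 bp
  6973 − 5357 = 1616 bp
  8794 − 6973 = 1821 bp
  11020 − 8794 = 2226 bp
Sorted largest to smallest: 3112, 2245, 2226, 1821, 1616 bp.

3112, 2245, 2226, 1821, 1616 bp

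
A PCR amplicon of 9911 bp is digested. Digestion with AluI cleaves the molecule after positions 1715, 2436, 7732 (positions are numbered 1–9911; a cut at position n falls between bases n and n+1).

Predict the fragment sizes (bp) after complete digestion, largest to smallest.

5296, 2179, 1715, 721 bp

Linear molecule, 3 cuts → 4 fragments:
  1715 − 0 = 1715 bp
  2436 − 1715 = 721 bp
  7732 − 2436 = 5296 bp
  9911 − 7732 = 2179 bp
Sorted largest to smallest: 5296, 2179, 1715, 721 bp.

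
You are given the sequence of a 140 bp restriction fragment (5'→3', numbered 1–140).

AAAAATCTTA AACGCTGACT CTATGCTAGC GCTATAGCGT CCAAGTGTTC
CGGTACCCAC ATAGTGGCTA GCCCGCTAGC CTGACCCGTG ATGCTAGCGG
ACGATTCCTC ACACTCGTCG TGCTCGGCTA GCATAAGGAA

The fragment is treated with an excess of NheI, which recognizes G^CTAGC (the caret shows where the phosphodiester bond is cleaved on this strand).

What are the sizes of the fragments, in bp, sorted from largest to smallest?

NheI sites (GCTAGC) start at positions 25, 67, 75, 93, 127.
NheI cuts after the first base of each site, so after positions 25, 67, 75, 93, 127.
Linear molecule, 5 cuts → 6 fragments:
  1–25 → 25 bp
  26–67 → 42 bp
  68–75 → 8 bp
  76–93 → 18 bp
  94–127 → 34 bp
  128–140 → 13 bp
Sorted largest to smallest: 42, 34, 25, 18, 13, 8 bp.

42, 34, 25, 18, 13, 8 bp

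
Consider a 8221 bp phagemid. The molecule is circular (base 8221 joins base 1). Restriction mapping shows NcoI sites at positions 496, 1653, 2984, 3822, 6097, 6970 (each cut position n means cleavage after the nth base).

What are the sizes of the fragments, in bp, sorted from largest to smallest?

Circular molecule, 6 cuts → 6 fragments:
  1653 − 496 = 1157 bp
  2984 − 1653 = 1331 bp
  3822 − 2984 = 838 bp
  6097 − 3822 = 2275 bp
  6970 − 6097 = 873 bp
  wrap: 8221 − 6970 + 496 = 1747 bp
Sorted largest to smallest: 2275, 1747, 1331, 1157, 873, 838 bp.

2275, 1747, 1331, 1157, 873, 838 bp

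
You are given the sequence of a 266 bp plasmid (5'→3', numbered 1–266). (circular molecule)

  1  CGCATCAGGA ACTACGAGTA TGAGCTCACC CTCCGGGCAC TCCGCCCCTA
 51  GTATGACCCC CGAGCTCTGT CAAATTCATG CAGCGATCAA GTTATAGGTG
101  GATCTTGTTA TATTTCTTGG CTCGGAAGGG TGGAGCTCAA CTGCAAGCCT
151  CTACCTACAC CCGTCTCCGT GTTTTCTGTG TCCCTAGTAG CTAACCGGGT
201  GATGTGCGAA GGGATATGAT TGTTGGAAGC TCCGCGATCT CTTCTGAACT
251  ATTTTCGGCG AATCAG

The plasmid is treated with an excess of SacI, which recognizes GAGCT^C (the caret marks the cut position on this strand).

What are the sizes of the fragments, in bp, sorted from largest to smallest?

155, 71, 40 bp

SacI sites (GAGCTC) start at positions 22, 62, 133.
SacI cuts after base 5 of each site (before the last base), so after positions 26, 66, 137.
Circular molecule, 3 cuts → 3 fragments:
  27–66 → 40 bp
  67–137 → 71 bp
  138–266 then 1–26 → 129 + 26 = 155 bp
Sorted largest to smallest: 155, 71, 40 bp.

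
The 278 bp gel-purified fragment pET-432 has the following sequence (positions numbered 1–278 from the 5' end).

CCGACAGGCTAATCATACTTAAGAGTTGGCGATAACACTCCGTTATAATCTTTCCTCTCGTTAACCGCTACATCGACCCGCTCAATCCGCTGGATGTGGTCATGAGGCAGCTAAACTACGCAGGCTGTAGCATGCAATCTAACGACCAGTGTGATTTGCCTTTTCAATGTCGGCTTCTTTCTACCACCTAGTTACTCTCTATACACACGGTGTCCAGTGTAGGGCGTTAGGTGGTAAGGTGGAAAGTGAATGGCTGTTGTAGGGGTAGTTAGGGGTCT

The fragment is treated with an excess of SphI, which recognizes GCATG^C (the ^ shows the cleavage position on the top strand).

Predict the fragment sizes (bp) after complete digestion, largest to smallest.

144, 134 bp

The SphI site (GCATGC) starts at position 130.
SphI cuts after base 5 of each site (before the last base), so after position 134.
Linear molecule, 1 cut → 2 fragments:
  1–134 → 134 bp
  135–278 → 144 bp
Sorted largest to smallest: 144, 134 bp.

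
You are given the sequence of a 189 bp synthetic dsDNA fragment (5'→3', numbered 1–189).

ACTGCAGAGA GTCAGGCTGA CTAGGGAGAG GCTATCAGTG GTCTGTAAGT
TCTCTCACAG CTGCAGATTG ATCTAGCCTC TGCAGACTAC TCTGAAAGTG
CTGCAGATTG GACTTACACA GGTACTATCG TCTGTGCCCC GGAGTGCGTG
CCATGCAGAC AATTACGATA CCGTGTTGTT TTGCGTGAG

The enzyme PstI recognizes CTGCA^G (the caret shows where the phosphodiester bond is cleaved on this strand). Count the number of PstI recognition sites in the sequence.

4

CTGCAG occurs starting at positions 2, 61, 80, 101.
PstI cuts at 4 sites.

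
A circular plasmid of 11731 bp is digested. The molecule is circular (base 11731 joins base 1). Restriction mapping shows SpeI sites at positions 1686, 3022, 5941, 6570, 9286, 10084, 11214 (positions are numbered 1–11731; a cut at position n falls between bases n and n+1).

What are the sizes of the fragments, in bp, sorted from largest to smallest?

2919, 2716, 2203, 1336, 1130, 798, 629 bp

Circular molecule, 7 cuts → 7 fragments:
  3022 − 1686 = 1336 bp
  5941 − 3022 = 2919 bp
  6570 − 5941 = 629 bp
  9286 − 6570 = 2716 bp
  10084 − 9286 = 798 bp
  11214 − 10084 = 1130 bp
  wrap: 11731 − 11214 + 1686 = 2203 bp
Sorted largest to smallest: 2919, 2716, 2203, 1336, 1130, 798, 629 bp.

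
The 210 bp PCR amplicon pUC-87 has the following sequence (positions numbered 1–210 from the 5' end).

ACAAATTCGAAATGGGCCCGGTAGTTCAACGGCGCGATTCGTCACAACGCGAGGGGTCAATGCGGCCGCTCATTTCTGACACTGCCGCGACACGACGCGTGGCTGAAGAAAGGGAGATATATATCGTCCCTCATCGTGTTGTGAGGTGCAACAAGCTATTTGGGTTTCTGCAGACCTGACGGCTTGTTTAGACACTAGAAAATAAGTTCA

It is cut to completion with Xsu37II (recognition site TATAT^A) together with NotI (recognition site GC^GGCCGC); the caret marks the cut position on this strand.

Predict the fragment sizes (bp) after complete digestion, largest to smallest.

The Xsu37II site (TATATA) starts at position 118.
Xsu37II cuts after base 5 of each site (before the last base), so after position 122.
The NotI site (GCGGCCGC) starts at position 62.
NotI cuts after base 2 of each site, so after position 63.
Combined cut positions: 63, 122.
Linear molecule, 2 cuts → 3 fragments:
  1–63 → 63 bp
  64–122 → 59 bp
  123–210 → 88 bp
Sorted largest to smallest: 88, 63, 59 bp.

88, 63, 59 bp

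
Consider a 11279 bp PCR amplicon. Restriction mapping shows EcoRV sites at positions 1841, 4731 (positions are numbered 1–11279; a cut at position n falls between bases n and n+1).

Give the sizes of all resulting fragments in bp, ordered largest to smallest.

6548, 2890, 1841 bp

Linear molecule, 2 cuts → 3 fragments:
  1841 − 0 = 1841 bp
  4731 − 1841 = 2890 bp
  11279 − 4731 = 6548 bp
Sorted largest to smallest: 6548, 2890, 1841 bp.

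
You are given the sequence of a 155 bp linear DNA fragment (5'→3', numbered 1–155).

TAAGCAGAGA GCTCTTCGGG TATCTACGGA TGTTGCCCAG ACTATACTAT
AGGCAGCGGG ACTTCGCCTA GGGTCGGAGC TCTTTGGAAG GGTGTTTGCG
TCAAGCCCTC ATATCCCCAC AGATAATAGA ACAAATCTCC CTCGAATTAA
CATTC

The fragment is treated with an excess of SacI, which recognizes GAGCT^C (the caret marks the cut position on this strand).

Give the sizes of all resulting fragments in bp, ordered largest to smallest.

74, 68, 13 bp

SacI sites (GAGCTC) start at positions 9, 77.
SacI cuts after base 5 of each site (before the last base), so after positions 13, 81.
Linear molecule, 2 cuts → 3 fragments:
  1–13 → 13 bp
  14–81 → 68 bp
  82–155 → 74 bp
Sorted largest to smallest: 74, 68, 13 bp.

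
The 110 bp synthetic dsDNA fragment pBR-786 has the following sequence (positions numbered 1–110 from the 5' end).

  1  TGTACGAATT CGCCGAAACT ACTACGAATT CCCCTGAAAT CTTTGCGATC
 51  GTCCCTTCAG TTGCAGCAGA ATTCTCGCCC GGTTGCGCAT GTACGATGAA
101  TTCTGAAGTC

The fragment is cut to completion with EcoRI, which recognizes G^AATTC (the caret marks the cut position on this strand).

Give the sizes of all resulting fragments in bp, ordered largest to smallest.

EcoRI sites (GAATTC) start at positions 6, 26, 69, 98.
EcoRI cuts after the first base of each site, so after positions 6, 26, 69, 98.
Linear molecule, 4 cuts → 5 fragments:
  1–6 → 6 bp
  7–26 → 20 bp
  27–69 → 43 bp
  70–98 → 29 bp
  99–110 → 12 bp
Sorted largest to smallest: 43, 29, 20, 12, 6 bp.

43, 29, 20, 12, 6 bp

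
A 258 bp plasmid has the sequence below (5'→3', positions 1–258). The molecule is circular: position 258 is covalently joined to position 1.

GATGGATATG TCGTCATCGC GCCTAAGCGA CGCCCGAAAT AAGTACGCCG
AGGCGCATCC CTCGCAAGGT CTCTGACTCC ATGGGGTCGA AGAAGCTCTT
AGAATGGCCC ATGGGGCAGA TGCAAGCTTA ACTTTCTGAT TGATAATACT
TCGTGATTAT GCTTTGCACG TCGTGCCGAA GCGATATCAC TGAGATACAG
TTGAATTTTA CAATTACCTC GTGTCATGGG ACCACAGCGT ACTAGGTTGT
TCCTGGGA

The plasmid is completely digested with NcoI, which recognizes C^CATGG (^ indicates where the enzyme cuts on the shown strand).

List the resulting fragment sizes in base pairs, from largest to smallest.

228, 30 bp

NcoI sites (CCATGG) start at positions 79, 109.
NcoI cuts after the first base of each site, so after positions 79, 109.
Circular molecule, 2 cuts → 2 fragments:
  80–109 → 30 bp
  110–258 then 1–79 → 149 + 79 = 228 bp
Sorted largest to smallest: 228, 30 bp.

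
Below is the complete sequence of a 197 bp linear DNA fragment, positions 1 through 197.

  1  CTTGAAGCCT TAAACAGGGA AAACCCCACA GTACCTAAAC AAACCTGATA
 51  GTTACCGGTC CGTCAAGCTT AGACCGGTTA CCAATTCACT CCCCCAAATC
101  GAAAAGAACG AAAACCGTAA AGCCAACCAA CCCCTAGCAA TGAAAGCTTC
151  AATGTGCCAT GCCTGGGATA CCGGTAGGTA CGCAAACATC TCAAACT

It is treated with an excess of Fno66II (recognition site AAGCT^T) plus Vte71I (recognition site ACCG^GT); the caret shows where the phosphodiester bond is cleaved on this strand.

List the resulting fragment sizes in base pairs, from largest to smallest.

Fno66II sites (AAGCTT) start at positions 65, 144.
Fno66II cuts after base 5 of each site (before the last base), so after positions 69, 148.
Vte71I sites (ACCGGT) start at positions 54, 73, 170.
Vte71I cuts after base 4 of each site, so after positions 57, 76, 173.
Combined cut positions: 57, 69, 76, 148, 173.
Linear molecule, 5 cuts → 6 fragments:
  1–57 → 57 bp
  58–69 → 12 bp
  70–76 → 7 bp
  77–148 → 72 bp
  149–173 → 25 bp
  174–197 → 24 bp
Sorted largest to smallest: 72, 57, 25, 24, 12, 7 bp.

72, 57, 25, 24, 12, 7 bp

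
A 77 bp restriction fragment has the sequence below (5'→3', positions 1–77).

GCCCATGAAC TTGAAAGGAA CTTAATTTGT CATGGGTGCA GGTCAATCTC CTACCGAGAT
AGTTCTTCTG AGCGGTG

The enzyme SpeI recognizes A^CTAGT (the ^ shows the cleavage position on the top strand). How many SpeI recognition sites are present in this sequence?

0

No occurrence of ACTAGT is present in the sequence.
SpeI does not cut: 0 sites.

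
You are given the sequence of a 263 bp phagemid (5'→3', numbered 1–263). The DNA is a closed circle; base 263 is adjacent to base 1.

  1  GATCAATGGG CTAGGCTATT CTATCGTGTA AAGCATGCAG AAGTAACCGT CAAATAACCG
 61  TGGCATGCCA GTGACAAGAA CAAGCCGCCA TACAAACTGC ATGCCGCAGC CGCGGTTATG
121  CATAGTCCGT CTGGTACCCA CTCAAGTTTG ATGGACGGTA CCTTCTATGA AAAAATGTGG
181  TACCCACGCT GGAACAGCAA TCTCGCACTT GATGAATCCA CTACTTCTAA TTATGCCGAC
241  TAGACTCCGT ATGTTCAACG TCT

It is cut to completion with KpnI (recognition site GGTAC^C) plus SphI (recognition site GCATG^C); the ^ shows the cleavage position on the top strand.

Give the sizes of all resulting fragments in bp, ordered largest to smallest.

117, 36, 34, 30, 24, 22 bp

KpnI sites (GGTACC) start at positions 133, 157, 179.
KpnI cuts after base 5 of each site (before the last base), so after positions 137, 161, 183.
SphI sites (GCATGC) start at positions 33, 63, 99.
SphI cuts after base 5 of each site (before the last base), so after positions 37, 67, 103.
Combined cut positions: 37, 67, 103, 137, 161, 183.
Circular molecule, 6 cuts → 6 fragments:
  38–67 → 30 bp
  68–103 → 36 bp
  104–137 → 34 bp
  138–161 → 24 bp
  162–183 → 22 bp
  184–263 then 1–37 → 80 + 37 = 117 bp
Sorted largest to smallest: 117, 36, 34, 30, 24, 22 bp.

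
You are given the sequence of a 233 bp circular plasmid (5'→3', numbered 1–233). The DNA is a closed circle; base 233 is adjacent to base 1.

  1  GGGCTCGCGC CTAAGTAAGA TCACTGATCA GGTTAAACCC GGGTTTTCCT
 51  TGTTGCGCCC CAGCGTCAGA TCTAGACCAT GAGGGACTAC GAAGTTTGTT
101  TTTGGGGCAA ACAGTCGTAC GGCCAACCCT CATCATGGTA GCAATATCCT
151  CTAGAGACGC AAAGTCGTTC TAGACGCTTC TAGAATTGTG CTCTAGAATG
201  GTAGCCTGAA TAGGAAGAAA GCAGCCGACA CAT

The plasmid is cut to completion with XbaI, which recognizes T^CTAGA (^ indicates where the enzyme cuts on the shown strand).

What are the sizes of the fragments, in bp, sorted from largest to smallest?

112, 79, 19, 13, 10 bp

XbaI sites (TCTAGA) start at positions 71, 150, 169, 179, 192.
XbaI cuts after the first base of each site, so after positions 71, 150, 169, 179, 192.
Circular molecule, 5 cuts → 5 fragments:
  72–150 → 79 bp
  151–169 → 19 bp
  170–179 → 10 bp
  180–192 → 13 bp
  193–233 then 1–71 → 41 + 71 = 112 bp
Sorted largest to smallest: 112, 79, 19, 13, 10 bp.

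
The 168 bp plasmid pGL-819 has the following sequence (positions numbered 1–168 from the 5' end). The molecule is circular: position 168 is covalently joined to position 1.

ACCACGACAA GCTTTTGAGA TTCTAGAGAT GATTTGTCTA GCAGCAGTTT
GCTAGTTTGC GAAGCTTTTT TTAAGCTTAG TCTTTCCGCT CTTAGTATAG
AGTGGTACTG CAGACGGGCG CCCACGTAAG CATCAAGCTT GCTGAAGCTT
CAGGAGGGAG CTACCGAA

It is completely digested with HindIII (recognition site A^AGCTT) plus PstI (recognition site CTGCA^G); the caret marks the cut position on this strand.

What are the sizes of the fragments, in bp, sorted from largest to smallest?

53, 39, 32, 23, 11, 10 bp

HindIII sites (AAGCTT) start at positions 9, 62, 73, 135, 145.
HindIII cuts after the first base of each site, so after positions 9, 62, 73, 135, 145.
The PstI site (CTGCAG) starts at position 108.
PstI cuts after base 5 of each site (before the last base), so after position 112.
Combined cut positions: 9, 62, 73, 112, 135, 145.
Circular molecule, 6 cuts → 6 fragments:
  10–62 → 53 bp
  63–73 → 11 bp
  74–112 → 39 bp
  113–135 → 23 bp
  136–145 → 10 bp
  146–168 then 1–9 → 23 + 9 = 32 bp
Sorted largest to smallest: 53, 39, 32, 23, 11, 10 bp.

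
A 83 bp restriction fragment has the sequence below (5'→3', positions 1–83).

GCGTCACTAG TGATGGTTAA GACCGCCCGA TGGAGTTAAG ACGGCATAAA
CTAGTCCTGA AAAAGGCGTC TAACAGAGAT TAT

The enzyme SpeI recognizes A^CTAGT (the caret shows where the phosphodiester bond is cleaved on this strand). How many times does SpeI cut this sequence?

ACTAGT occurs starting at positions 6, 50.
SpeI cuts at 2 sites.

2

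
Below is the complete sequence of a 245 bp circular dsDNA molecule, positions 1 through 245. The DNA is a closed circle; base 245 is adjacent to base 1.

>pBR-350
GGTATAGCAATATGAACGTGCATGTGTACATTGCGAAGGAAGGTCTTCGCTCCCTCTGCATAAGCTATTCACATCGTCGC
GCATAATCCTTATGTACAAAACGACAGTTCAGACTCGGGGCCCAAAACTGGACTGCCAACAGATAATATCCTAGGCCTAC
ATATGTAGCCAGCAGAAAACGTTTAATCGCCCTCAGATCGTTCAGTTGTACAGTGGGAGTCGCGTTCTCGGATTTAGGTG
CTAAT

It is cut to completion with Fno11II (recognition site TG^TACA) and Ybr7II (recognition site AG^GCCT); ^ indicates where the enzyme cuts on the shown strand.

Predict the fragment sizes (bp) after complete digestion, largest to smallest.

68, 63, 60, 54 bp

Fno11II sites (TGTACA) start at positions 25, 93, 207.
Fno11II cuts after base 2 of each site, so after positions 26, 94, 208.
The Ybr7II site (AGGCCT) starts at position 153.
Ybr7II cuts after base 2 of each site, so after position 154.
Combined cut positions: 26, 94, 154, 208.
Circular molecule, 4 cuts → 4 fragments:
  27–94 → 68 bp
  95–154 → 60 bp
  155–208 → 54 bp
  209–245 then 1–26 → 37 + 26 = 63 bp
Sorted largest to smallest: 68, 63, 60, 54 bp.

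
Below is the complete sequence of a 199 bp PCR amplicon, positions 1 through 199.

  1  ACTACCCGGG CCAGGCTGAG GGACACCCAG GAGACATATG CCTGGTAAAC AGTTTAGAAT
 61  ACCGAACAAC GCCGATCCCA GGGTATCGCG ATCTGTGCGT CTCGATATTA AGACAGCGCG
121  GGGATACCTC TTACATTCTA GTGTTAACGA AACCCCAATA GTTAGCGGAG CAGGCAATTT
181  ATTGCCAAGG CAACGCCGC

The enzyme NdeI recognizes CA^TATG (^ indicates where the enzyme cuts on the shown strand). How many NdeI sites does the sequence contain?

CATATG occurs starting at position 35.
NdeI cuts at 1 site.

1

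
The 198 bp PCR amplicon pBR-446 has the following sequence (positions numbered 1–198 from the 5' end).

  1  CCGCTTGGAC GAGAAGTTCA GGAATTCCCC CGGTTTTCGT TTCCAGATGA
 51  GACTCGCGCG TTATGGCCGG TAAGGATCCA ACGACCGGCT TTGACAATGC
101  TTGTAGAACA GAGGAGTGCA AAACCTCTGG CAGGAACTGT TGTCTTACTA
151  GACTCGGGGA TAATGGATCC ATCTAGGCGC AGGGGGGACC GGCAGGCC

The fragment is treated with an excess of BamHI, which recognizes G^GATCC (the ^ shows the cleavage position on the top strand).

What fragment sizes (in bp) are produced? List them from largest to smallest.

BamHI sites (GGATCC) start at positions 74, 165.
BamHI cuts after the first base of each site, so after positions 74, 165.
Linear molecule, 2 cuts → 3 fragments:
  1–74 → 74 bp
  75–165 → 91 bp
  166–198 → 33 bp
Sorted largest to smallest: 91, 74, 33 bp.

91, 74, 33 bp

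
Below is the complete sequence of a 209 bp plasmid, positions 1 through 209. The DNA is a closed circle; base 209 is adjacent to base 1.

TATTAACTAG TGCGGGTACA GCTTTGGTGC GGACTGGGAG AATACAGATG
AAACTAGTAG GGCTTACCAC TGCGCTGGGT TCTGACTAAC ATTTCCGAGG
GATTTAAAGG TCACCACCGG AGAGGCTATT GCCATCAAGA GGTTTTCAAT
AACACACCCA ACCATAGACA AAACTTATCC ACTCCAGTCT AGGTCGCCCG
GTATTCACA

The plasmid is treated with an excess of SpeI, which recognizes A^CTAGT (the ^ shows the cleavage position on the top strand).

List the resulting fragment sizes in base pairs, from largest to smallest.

SpeI sites (ACTAGT) start at positions 6, 53.
SpeI cuts after the first base of each site, so after positions 6, 53.
Circular molecule, 2 cuts → 2 fragments:
  7–53 → 47 bp
  54–209 then 1–6 → 156 + 6 = 162 bp
Sorted largest to smallest: 162, 47 bp.

162, 47 bp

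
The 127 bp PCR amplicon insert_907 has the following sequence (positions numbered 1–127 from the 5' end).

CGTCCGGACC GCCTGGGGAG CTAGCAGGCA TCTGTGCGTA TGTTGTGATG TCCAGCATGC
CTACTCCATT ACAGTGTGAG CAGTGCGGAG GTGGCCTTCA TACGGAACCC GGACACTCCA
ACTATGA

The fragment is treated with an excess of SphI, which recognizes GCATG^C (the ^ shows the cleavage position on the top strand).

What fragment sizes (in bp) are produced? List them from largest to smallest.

The SphI site (GCATGC) starts at position 55.
SphI cuts after base 5 of each site (before the last base), so after position 59.
Linear molecule, 1 cut → 2 fragments:
  1–59 → 59 bp
  60–127 → 68 bp
Sorted largest to smallest: 68, 59 bp.

68, 59 bp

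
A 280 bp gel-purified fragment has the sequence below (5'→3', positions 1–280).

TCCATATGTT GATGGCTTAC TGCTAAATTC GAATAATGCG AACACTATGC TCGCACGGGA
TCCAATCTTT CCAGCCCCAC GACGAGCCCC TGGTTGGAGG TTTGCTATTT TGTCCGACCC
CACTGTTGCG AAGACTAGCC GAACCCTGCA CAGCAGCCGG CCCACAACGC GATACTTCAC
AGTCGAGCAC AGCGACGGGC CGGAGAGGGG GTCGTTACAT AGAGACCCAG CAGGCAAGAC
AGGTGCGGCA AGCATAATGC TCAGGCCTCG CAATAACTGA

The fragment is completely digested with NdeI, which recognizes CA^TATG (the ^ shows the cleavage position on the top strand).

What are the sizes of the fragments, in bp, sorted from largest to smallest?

The NdeI site (CATATG) starts at position 3.
NdeI cuts after base 2 of each site, so after position 4.
Linear molecule, 1 cut → 2 fragments:
  1–4 → 4 bp
  5–280 → 276 bp
Sorted largest to smallest: 276, 4 bp.

276, 4 bp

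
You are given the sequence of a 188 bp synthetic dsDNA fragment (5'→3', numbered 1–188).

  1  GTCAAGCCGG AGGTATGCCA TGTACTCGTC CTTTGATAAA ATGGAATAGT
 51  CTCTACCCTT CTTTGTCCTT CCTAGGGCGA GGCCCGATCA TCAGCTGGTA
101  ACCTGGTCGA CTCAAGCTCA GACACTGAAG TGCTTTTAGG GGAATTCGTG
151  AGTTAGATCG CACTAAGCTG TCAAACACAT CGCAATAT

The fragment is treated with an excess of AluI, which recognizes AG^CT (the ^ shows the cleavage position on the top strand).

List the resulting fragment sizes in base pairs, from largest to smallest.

94, 51, 22, 21 bp

AluI sites (AGCT) start at positions 93, 115, 166.
AluI cuts after base 2 of each site, so after positions 94, 116, 167.
Linear molecule, 3 cuts → 4 fragments:
  1–94 → 94 bp
  95–116 → 22 bp
  117–167 → 51 bp
  168–188 → 21 bp
Sorted largest to smallest: 94, 51, 22, 21 bp.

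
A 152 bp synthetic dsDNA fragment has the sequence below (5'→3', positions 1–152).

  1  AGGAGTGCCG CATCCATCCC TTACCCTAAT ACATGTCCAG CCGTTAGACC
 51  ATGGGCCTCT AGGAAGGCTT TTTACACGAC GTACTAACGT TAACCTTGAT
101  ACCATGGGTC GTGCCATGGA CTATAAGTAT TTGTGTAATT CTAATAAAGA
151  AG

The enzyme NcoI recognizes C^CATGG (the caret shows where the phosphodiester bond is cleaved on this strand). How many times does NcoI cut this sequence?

3

CCATGG occurs starting at positions 49, 102, 114.
NcoI cuts at 3 sites.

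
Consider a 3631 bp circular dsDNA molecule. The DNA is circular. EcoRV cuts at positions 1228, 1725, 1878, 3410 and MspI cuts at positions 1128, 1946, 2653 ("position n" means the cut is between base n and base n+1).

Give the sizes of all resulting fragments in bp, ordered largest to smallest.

1349, 757, 707, 497, 153, 100, 68 bp

Combined cut positions (sorted): 1128, 1228, 1725, 1878, 1946, 2653, 3410.
Circular molecule, 7 cuts → 7 fragments:
  1228 − 1128 = 100 bp
  1725 − 1228 = 497 bp
  1878 − 1725 = 153 bp
  1946 − 1878 = 68 bp
  2653 − 1946 = 707 bp
  3410 − 2653 = 757 bp
  wrap: 3631 − 3410 + 1128 = 1349 bp
Sorted largest to smallest: 1349, 757, 707, 497, 153, 100, 68 bp.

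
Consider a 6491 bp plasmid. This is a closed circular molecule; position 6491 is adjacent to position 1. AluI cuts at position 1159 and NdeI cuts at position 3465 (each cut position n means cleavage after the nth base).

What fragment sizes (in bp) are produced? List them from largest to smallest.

4185, 2306 bp

Combined cut positions (sorted): 1159, 3465.
Circular molecule, 2 cuts → 2 fragments:
  3465 − 1159 = 2306 bp
  wrap: 6491 − 3465 + 1159 = 4185 bp
Sorted largest to smallest: 4185, 2306 bp.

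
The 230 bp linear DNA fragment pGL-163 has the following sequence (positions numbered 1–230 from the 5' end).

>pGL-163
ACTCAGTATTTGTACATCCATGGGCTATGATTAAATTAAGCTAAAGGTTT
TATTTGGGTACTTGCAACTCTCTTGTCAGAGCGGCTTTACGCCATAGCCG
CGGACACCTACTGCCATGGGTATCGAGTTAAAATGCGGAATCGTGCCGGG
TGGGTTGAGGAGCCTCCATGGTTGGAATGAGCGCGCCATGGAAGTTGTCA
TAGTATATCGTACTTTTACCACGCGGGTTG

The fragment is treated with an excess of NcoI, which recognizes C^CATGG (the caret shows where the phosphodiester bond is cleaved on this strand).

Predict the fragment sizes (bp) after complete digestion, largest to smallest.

96, 52, 44, 20, 18 bp

NcoI sites (CCATGG) start at positions 18, 114, 166, 186.
NcoI cuts after the first base of each site, so after positions 18, 114, 166, 186.
Linear molecule, 4 cuts → 5 fragments:
  1–18 → 18 bp
  19–114 → 96 bp
  115–166 → 52 bp
  167–186 → 20 bp
  187–230 → 44 bp
Sorted largest to smallest: 96, 52, 44, 20, 18 bp.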